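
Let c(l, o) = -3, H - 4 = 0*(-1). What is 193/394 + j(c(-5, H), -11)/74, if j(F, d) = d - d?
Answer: 193/394 ≈ 0.48985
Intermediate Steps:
H = 4 (H = 4 + 0*(-1) = 4 + 0 = 4)
j(F, d) = 0
193/394 + j(c(-5, H), -11)/74 = 193/394 + 0/74 = 193*(1/394) + 0*(1/74) = 193/394 + 0 = 193/394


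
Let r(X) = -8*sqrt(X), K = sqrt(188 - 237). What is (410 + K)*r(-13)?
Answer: sqrt(13)*(56 - 3280*I) ≈ 201.91 - 11826.0*I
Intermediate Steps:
K = 7*I (K = sqrt(-49) = 7*I ≈ 7.0*I)
(410 + K)*r(-13) = (410 + 7*I)*(-8*I*sqrt(13)) = -8*I*sqrt(13)*(410 + 7*I)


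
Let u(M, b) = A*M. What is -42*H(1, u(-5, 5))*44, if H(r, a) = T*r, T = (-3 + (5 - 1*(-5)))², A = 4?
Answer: -90552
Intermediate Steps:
u(M, b) = 4*M
T = 49 (T = (-3 + (5 + 5))² = (-3 + 10)² = 7² = 49)
H(r, a) = 49*r
-42*H(1, u(-5, 5))*44 = -2058*44 = -90552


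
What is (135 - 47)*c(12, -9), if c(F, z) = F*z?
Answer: -9504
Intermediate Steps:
(135 - 47)*c(12, -9) = (135 - 47)*(12*(-9)) = 88*(-108) = -9504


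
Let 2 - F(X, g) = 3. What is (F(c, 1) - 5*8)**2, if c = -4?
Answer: 1681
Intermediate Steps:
F(X, g) = -1 (F(X, g) = 2 - 1*3 = 2 - 3 = -1)
(F(c, 1) - 5*8)**2 = (-1 - 5*8)**2 = (-1 - 40)**2 = (-41)**2 = 1681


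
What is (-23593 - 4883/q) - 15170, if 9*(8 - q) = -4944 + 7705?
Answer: -104189760/2689 ≈ -38747.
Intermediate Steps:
q = -2689/9 (q = 8 - (-4944 + 7705)/9 = 8 - 1/9*2761 = 8 - 2761/9 = -2689/9 ≈ -298.78)
(-23593 - 4883/q) - 15170 = (-23593 - 4883/(-2689/9)) - 15170 = (-23593 - 4883*(-9)/2689) - 15170 = (-23593 - 1*(-43947/2689)) - 15170 = (-23593 + 43947/2689) - 15170 = -63397630/2689 - 15170 = -104189760/2689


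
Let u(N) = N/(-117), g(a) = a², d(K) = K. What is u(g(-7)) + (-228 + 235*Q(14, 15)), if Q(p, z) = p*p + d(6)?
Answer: 5527265/117 ≈ 47242.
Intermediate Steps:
Q(p, z) = 6 + p² (Q(p, z) = p*p + 6 = p² + 6 = 6 + p²)
u(N) = -N/117 (u(N) = N*(-1/117) = -N/117)
u(g(-7)) + (-228 + 235*Q(14, 15)) = -1/117*(-7)² + (-228 + 235*(6 + 14²)) = -1/117*49 + (-228 + 235*(6 + 196)) = -49/117 + (-228 + 235*202) = -49/117 + (-228 + 47470) = -49/117 + 47242 = 5527265/117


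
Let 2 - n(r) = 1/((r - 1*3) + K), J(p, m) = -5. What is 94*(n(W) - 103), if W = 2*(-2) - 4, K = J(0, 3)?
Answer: -75905/8 ≈ -9488.1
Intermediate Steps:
K = -5
W = -8 (W = -4 - 4 = -8)
n(r) = 2 - 1/(-8 + r) (n(r) = 2 - 1/((r - 1*3) - 5) = 2 - 1/((r - 3) - 5) = 2 - 1/((-3 + r) - 5) = 2 - 1/(-8 + r))
94*(n(W) - 103) = 94*((-17 + 2*(-8))/(-8 - 8) - 103) = 94*((-17 - 16)/(-16) - 103) = 94*(-1/16*(-33) - 103) = 94*(33/16 - 103) = 94*(-1615/16) = -75905/8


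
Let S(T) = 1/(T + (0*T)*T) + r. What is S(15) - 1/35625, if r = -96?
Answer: -3417626/35625 ≈ -95.933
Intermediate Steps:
S(T) = -96 + 1/T (S(T) = 1/(T + (0*T)*T) - 96 = 1/(T + 0*T) - 96 = 1/(T + 0) - 96 = 1/T - 96 = -96 + 1/T)
S(15) - 1/35625 = (-96 + 1/15) - 1/35625 = (-96 + 1/15) - 1*1/35625 = -1439/15 - 1/35625 = -3417626/35625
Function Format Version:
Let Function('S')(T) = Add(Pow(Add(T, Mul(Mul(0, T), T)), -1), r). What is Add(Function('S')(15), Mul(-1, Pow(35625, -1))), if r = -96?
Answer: Rational(-3417626, 35625) ≈ -95.933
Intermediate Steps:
Function('S')(T) = Add(-96, Pow(T, -1)) (Function('S')(T) = Add(Pow(Add(T, Mul(Mul(0, T), T)), -1), -96) = Add(Pow(Add(T, Mul(0, T)), -1), -96) = Add(Pow(Add(T, 0), -1), -96) = Add(Pow(T, -1), -96) = Add(-96, Pow(T, -1)))
Add(Function('S')(15), Mul(-1, Pow(35625, -1))) = Add(Add(-96, Pow(15, -1)), Mul(-1, Pow(35625, -1))) = Add(Add(-96, Rational(1, 15)), Mul(-1, Rational(1, 35625))) = Add(Rational(-1439, 15), Rational(-1, 35625)) = Rational(-3417626, 35625)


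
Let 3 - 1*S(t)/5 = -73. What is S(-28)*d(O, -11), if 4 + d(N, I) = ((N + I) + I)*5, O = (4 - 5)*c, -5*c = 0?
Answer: -43320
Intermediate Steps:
c = 0 (c = -1/5*0 = 0)
S(t) = 380 (S(t) = 15 - 5*(-73) = 15 + 365 = 380)
O = 0 (O = (4 - 5)*0 = -1*0 = 0)
d(N, I) = -4 + 5*N + 10*I (d(N, I) = -4 + ((N + I) + I)*5 = -4 + ((I + N) + I)*5 = -4 + (N + 2*I)*5 = -4 + (5*N + 10*I) = -4 + 5*N + 10*I)
S(-28)*d(O, -11) = 380*(-4 + 5*0 + 10*(-11)) = 380*(-4 + 0 - 110) = 380*(-114) = -43320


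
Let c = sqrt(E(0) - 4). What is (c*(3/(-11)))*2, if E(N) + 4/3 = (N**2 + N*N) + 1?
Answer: -2*I*sqrt(39)/11 ≈ -1.1355*I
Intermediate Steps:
E(N) = -1/3 + 2*N**2 (E(N) = -4/3 + ((N**2 + N*N) + 1) = -4/3 + ((N**2 + N**2) + 1) = -4/3 + (2*N**2 + 1) = -4/3 + (1 + 2*N**2) = -1/3 + 2*N**2)
c = I*sqrt(39)/3 (c = sqrt((-1/3 + 2*0**2) - 4) = sqrt((-1/3 + 2*0) - 4) = sqrt((-1/3 + 0) - 4) = sqrt(-1/3 - 4) = sqrt(-13/3) = I*sqrt(39)/3 ≈ 2.0817*I)
(c*(3/(-11)))*2 = ((I*sqrt(39)/3)*(3/(-11)))*2 = ((I*sqrt(39)/3)*(3*(-1/11)))*2 = ((I*sqrt(39)/3)*(-3/11))*2 = -I*sqrt(39)/11*2 = -2*I*sqrt(39)/11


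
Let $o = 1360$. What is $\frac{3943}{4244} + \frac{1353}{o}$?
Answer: $\frac{2776153}{1442960} \approx 1.9239$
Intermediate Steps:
$\frac{3943}{4244} + \frac{1353}{o} = \frac{3943}{4244} + \frac{1353}{1360} = \frac{2776153}{1442960}$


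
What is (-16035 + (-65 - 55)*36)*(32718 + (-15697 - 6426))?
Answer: -215661225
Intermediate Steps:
(-16035 + (-65 - 55)*36)*(32718 + (-15697 - 6426)) = (-16035 - 120*36)*(32718 - 22123) = (-16035 - 4320)*10595 = -20355*10595 = -215661225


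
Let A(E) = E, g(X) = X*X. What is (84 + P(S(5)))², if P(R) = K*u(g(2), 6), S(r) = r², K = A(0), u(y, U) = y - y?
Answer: 7056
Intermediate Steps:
g(X) = X²
u(y, U) = 0
K = 0
P(R) = 0 (P(R) = 0*0 = 0)
(84 + P(S(5)))² = (84 + 0)² = 84² = 7056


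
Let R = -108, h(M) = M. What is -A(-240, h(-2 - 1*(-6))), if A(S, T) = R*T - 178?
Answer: 610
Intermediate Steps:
A(S, T) = -178 - 108*T (A(S, T) = -108*T - 178 = -178 - 108*T)
-A(-240, h(-2 - 1*(-6))) = -(-178 - 108*(-2 - 1*(-6))) = -(-178 - 108*(-2 + 6)) = -(-178 - 108*4) = -(-178 - 432) = -1*(-610) = 610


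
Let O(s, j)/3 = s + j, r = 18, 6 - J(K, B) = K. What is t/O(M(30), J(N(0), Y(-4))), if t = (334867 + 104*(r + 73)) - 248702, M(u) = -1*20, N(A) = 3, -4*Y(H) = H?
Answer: -95629/51 ≈ -1875.1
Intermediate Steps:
Y(H) = -H/4
J(K, B) = 6 - K
M(u) = -20
O(s, j) = 3*j + 3*s (O(s, j) = 3*(s + j) = 3*(j + s) = 3*j + 3*s)
t = 95629 (t = (334867 + 104*(18 + 73)) - 248702 = (334867 + 104*91) - 248702 = (334867 + 9464) - 248702 = 344331 - 248702 = 95629)
t/O(M(30), J(N(0), Y(-4))) = 95629/(3*(6 - 1*3) + 3*(-20)) = 95629/(3*(6 - 3) - 60) = 95629/(3*3 - 60) = 95629/(9 - 60) = 95629/(-51) = 95629*(-1/51) = -95629/51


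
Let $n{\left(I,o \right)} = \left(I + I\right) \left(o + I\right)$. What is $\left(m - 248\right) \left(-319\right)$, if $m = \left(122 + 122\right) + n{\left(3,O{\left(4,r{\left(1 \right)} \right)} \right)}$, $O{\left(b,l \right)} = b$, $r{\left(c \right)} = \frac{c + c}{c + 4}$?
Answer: $-12122$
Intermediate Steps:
$r{\left(c \right)} = \frac{2 c}{4 + c}$
$n{\left(I,o \right)} = 2 I \left(I + o\right)$
$m = 286$ ($m = \left(122 + 122\right) + 2 \cdot 3 \left(3 + 4\right) = 244 + 2 \cdot 3 \cdot 7 = 244 + 42 = 286$)
$\left(m - 248\right) \left(-319\right) = \left(286 - 248\right) \left(-319\right) = 38 \left(-319\right) = -12122$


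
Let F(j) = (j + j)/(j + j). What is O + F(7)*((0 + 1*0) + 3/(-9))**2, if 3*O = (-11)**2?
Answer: 364/9 ≈ 40.444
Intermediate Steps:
F(j) = 1 (F(j) = (2*j)/((2*j)) = (2*j)*(1/(2*j)) = 1)
O = 121/3 (O = (1/3)*(-11)**2 = (1/3)*121 = 121/3 ≈ 40.333)
O + F(7)*((0 + 1*0) + 3/(-9))**2 = 121/3 + 1*((0 + 1*0) + 3/(-9))**2 = 121/3 + 1*((0 + 0) + 3*(-1/9))**2 = 121/3 + 1*(0 - 1/3)**2 = 121/3 + 1*(-1/3)**2 = 121/3 + 1*(1/9) = 121/3 + 1/9 = 364/9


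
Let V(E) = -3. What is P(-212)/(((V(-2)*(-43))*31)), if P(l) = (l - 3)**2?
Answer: 1075/93 ≈ 11.559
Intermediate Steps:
P(l) = (-3 + l)**2
P(-212)/(((V(-2)*(-43))*31)) = (-3 - 212)**2/((-3*(-43)*31)) = (-215)**2/((129*31)) = 46225/3999 = 46225*(1/3999) = 1075/93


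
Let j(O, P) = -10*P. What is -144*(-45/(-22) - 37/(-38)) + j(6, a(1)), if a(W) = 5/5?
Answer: -92954/209 ≈ -444.76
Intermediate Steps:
a(W) = 1 (a(W) = 5*(⅕) = 1)
-144*(-45/(-22) - 37/(-38)) + j(6, a(1)) = -144*(-45/(-22) - 37/(-38)) - 10*1 = -144*(-45*(-1/22) - 37*(-1/38)) - 10 = -144*(45/22 + 37/38) - 10 = -144*631/209 - 10 = -90864/209 - 10 = -92954/209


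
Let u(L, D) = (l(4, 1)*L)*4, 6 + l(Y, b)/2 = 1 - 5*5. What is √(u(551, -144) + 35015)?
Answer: 5*I*√3889 ≈ 311.81*I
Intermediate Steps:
l(Y, b) = -60 (l(Y, b) = -12 + 2*(1 - 5*5) = -12 + 2*(1 - 25) = -12 + 2*(-24) = -12 - 48 = -60)
u(L, D) = -240*L (u(L, D) = -60*L*4 = -240*L)
√(u(551, -144) + 35015) = √(-240*551 + 35015) = √(-132240 + 35015) = √(-97225) = 5*I*√3889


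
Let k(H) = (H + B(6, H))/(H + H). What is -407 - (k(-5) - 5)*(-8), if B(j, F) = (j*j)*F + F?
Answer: -295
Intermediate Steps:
B(j, F) = F + F*j² (B(j, F) = j²*F + F = F*j² + F = F + F*j²)
k(H) = 19 (k(H) = (H + H*(1 + 6²))/(H + H) = (H + H*(1 + 36))/((2*H)) = (H + H*37)*(1/(2*H)) = (H + 37*H)*(1/(2*H)) = (38*H)*(1/(2*H)) = 19)
-407 - (k(-5) - 5)*(-8) = -407 - (19 - 5)*(-8) = -407 - 14*(-8) = -407 - 1*(-112) = -407 + 112 = -295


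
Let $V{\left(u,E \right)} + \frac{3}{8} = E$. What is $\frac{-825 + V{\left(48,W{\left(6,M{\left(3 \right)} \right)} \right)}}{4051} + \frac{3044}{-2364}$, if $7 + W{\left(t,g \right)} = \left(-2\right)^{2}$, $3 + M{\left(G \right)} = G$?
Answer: $- \frac{28579045}{19153128} \approx -1.4921$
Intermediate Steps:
$M{\left(G \right)} = -3 + G$
$W{\left(t,g \right)} = -3$ ($W{\left(t,g \right)} = -7 + \left(-2\right)^{2} = -7 + 4 = -3$)
$V{\left(u,E \right)} = - \frac{3}{8} + E$
$\frac{-825 + V{\left(48,W{\left(6,M{\left(3 \right)} \right)} \right)}}{4051} + \frac{3044}{-2364} = \frac{-825 - \frac{27}{8}}{4051} + \frac{3044}{-2364} = \left(-825 - \frac{27}{8}\right) \frac{1}{4051} + 3044 \left(- \frac{1}{2364}\right) = \left(- \frac{6627}{8}\right) \frac{1}{4051} - \frac{761}{591} = - \frac{6627}{32408} - \frac{761}{591} = - \frac{28579045}{19153128}$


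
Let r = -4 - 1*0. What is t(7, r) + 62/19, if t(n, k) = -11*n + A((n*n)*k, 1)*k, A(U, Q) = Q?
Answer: -1477/19 ≈ -77.737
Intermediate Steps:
r = -4 (r = -4 + 0 = -4)
t(n, k) = k - 11*n (t(n, k) = -11*n + 1*k = -11*n + k = k - 11*n)
t(7, r) + 62/19 = (-4 - 11*7) + 62/19 = (-4 - 77) + 62*(1/19) = -81 + 62/19 = -1477/19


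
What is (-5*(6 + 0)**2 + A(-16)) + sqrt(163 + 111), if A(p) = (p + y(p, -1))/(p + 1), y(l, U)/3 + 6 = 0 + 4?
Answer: -2678/15 + sqrt(274) ≈ -161.98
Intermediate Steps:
y(l, U) = -6 (y(l, U) = -18 + 3*(0 + 4) = -18 + 3*4 = -18 + 12 = -6)
A(p) = (-6 + p)/(1 + p) (A(p) = (p - 6)/(p + 1) = (-6 + p)/(1 + p))
(-5*(6 + 0)**2 + A(-16)) + sqrt(163 + 111) = (-5*(6 + 0)**2 + (-6 - 16)/(1 - 16)) + sqrt(163 + 111) = (-5*6**2 - 22/(-15)) + sqrt(274) = (-5*36 - 1/15*(-22)) + sqrt(274) = (-180 + 22/15) + sqrt(274) = -2678/15 + sqrt(274)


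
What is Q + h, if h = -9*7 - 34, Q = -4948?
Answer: -5045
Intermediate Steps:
h = -97 (h = -63 - 34 = -97)
Q + h = -4948 - 97 = -5045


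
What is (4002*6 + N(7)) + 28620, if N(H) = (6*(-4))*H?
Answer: 52464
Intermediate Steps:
N(H) = -24*H
(4002*6 + N(7)) + 28620 = (4002*6 - 24*7) + 28620 = (24012 - 168) + 28620 = 23844 + 28620 = 52464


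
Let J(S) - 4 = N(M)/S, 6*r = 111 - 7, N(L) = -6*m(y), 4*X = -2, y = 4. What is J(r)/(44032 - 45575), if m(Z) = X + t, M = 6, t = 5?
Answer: -127/80236 ≈ -0.0015828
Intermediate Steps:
X = -½ (X = (¼)*(-2) = -½ ≈ -0.50000)
m(Z) = 9/2 (m(Z) = -½ + 5 = 9/2)
N(L) = -27 (N(L) = -6*9/2 = -27)
r = 52/3 (r = (111 - 7)/6 = (⅙)*104 = 52/3 ≈ 17.333)
J(S) = 4 - 27/S
J(r)/(44032 - 45575) = (4 - 27/52/3)/(44032 - 45575) = (4 - 27*3/52)/(-1543) = (4 - 81/52)*(-1/1543) = (127/52)*(-1/1543) = -127/80236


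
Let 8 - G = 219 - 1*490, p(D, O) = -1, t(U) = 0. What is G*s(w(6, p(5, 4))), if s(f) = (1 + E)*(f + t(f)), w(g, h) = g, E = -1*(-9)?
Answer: 16740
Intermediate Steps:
E = 9
s(f) = 10*f (s(f) = (1 + 9)*(f + 0) = 10*f)
G = 279 (G = 8 - (219 - 1*490) = 8 - (219 - 490) = 8 - 1*(-271) = 8 + 271 = 279)
G*s(w(6, p(5, 4))) = 279*(10*6) = 279*60 = 16740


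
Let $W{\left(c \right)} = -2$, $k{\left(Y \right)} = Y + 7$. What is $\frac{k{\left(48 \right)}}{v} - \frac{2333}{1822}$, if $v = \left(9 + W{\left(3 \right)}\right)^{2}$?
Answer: $- \frac{14107}{89278} \approx -0.15801$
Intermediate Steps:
$k{\left(Y \right)} = 7 + Y$
$v = 49$ ($v = \left(9 - 2\right)^{2} = 7^{2} = 49$)
$\frac{k{\left(48 \right)}}{v} - \frac{2333}{1822} = \frac{7 + 48}{49} - \frac{2333}{1822} = 55 \cdot \frac{1}{49} - \frac{2333}{1822} = \frac{55}{49} - \frac{2333}{1822} = - \frac{14107}{89278}$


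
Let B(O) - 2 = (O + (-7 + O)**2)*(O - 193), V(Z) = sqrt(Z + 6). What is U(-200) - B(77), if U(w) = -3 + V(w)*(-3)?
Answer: 577327 - 3*I*sqrt(194) ≈ 5.7733e+5 - 41.785*I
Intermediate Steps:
V(Z) = sqrt(6 + Z)
U(w) = -3 - 3*sqrt(6 + w) (U(w) = -3 + sqrt(6 + w)*(-3) = -3 - 3*sqrt(6 + w))
B(O) = 2 + (-193 + O)*(O + (-7 + O)**2) (B(O) = 2 + (O + (-7 + O)**2)*(O - 193) = 2 + (O + (-7 + O)**2)*(-193 + O) = 2 + (-193 + O)*(O + (-7 + O)**2))
U(-200) - B(77) = (-3 - 3*sqrt(6 - 200)) - (-9455 + 77**3 - 206*77**2 + 2558*77) = (-3 - 3*I*sqrt(194)) - (-9455 + 456533 - 206*5929 + 196966) = (-3 - 3*I*sqrt(194)) - (-9455 + 456533 - 1221374 + 196966) = (-3 - 3*I*sqrt(194)) - 1*(-577330) = (-3 - 3*I*sqrt(194)) + 577330 = 577327 - 3*I*sqrt(194)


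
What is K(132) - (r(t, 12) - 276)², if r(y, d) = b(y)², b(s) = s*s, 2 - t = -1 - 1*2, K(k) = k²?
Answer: -104377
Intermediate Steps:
t = 5 (t = 2 - (-1 - 1*2) = 2 - (-1 - 2) = 2 - 1*(-3) = 2 + 3 = 5)
b(s) = s²
r(y, d) = y⁴ (r(y, d) = (y²)² = y⁴)
K(132) - (r(t, 12) - 276)² = 132² - (5⁴ - 276)² = 17424 - (625 - 276)² = 17424 - 1*349² = 17424 - 1*121801 = 17424 - 121801 = -104377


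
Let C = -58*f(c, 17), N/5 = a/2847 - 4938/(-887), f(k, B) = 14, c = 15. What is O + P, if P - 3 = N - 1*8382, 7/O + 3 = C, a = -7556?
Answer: -17214948870238/2058110535 ≈ -8364.4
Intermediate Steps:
N = 36781570/2525289 (N = 5*(-7556/2847 - 4938/(-887)) = 5*(-7556*1/2847 - 4938*(-1/887)) = 5*(-7556/2847 + 4938/887) = 5*(7356314/2525289) = 36781570/2525289 ≈ 14.565)
C = -812 (C = -58*14 = -812)
O = -7/815 (O = 7/(-3 - 812) = 7/(-815) = 7*(-1/815) = -7/815 ≈ -0.0085890)
P = -21122614961/2525289 (P = 3 + (36781570/2525289 - 1*8382) = 3 + (36781570/2525289 - 8382) = 3 - 21130190828/2525289 = -21122614961/2525289 ≈ -8364.4)
O + P = -7/815 - 21122614961/2525289 = -17214948870238/2058110535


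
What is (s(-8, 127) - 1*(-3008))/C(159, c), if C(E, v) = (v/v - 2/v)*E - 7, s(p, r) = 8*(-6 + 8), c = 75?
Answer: 37800/1847 ≈ 20.466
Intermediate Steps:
s(p, r) = 16 (s(p, r) = 8*2 = 16)
C(E, v) = -7 + E*(1 - 2/v) (C(E, v) = (1 - 2/v)*E - 7 = E*(1 - 2/v) - 7 = -7 + E*(1 - 2/v))
(s(-8, 127) - 1*(-3008))/C(159, c) = (16 - 1*(-3008))/(-7 + 159 - 2*159/75) = (16 + 3008)/(-7 + 159 - 2*159*1/75) = 3024/(-7 + 159 - 106/25) = 3024/(3694/25) = 3024*(25/3694) = 37800/1847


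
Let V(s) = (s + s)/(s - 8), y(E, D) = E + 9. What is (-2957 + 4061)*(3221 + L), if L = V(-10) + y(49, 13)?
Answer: 10863728/3 ≈ 3.6212e+6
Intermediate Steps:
y(E, D) = 9 + E
V(s) = 2*s/(-8 + s) (V(s) = (2*s)/(-8 + s) = 2*s/(-8 + s))
L = 532/9 (L = 2*(-10)/(-8 - 10) + (9 + 49) = 2*(-10)/(-18) + 58 = 2*(-10)*(-1/18) + 58 = 10/9 + 58 = 532/9 ≈ 59.111)
(-2957 + 4061)*(3221 + L) = (-2957 + 4061)*(3221 + 532/9) = 1104*(29521/9) = 10863728/3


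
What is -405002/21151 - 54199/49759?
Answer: -1638373659/80957893 ≈ -20.237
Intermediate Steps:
-405002/21151 - 54199/49759 = -405002*1/21151 - 54199*1/49759 = -31154/1627 - 54199/49759 = -1638373659/80957893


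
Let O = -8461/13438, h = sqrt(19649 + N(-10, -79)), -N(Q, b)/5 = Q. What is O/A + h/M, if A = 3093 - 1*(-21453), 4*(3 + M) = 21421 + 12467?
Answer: -8461/329849148 + sqrt(19699)/8469 ≈ 0.016547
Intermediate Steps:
N(Q, b) = -5*Q
h = sqrt(19699) (h = sqrt(19649 - 5*(-10)) = sqrt(19649 + 50) = sqrt(19699) ≈ 140.35)
M = 8469 (M = -3 + (21421 + 12467)/4 = -3 + (1/4)*33888 = -3 + 8472 = 8469)
A = 24546 (A = 3093 + 21453 = 24546)
O = -8461/13438 ≈ -0.62963
O/A + h/M = -8461/13438/24546 + sqrt(19699)/8469 = -8461/13438*1/24546 + sqrt(19699)*(1/8469) = -8461/329849148 + sqrt(19699)/8469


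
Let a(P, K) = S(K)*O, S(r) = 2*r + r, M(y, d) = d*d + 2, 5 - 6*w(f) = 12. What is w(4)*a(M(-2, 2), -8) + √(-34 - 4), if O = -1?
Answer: -28 + I*√38 ≈ -28.0 + 6.1644*I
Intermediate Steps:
w(f) = -7/6 (w(f) = ⅚ - ⅙*12 = ⅚ - 2 = -7/6)
M(y, d) = 2 + d² (M(y, d) = d² + 2 = 2 + d²)
S(r) = 3*r
a(P, K) = -3*K (a(P, K) = (3*K)*(-1) = -3*K)
w(4)*a(M(-2, 2), -8) + √(-34 - 4) = -(-7)*(-8)/2 + √(-34 - 4) = -7/6*24 + √(-38) = -28 + I*√38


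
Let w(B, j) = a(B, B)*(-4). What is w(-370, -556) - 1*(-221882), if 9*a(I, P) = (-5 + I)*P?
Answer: 480646/3 ≈ 1.6022e+5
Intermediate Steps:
a(I, P) = P*(-5 + I)/9 (a(I, P) = ((-5 + I)*P)/9 = (P*(-5 + I))/9 = P*(-5 + I)/9)
w(B, j) = -4*B*(-5 + B)/9 (w(B, j) = (B*(-5 + B)/9)*(-4) = -4*B*(-5 + B)/9)
w(-370, -556) - 1*(-221882) = (4/9)*(-370)*(5 - 1*(-370)) - 1*(-221882) = (4/9)*(-370)*(5 + 370) + 221882 = (4/9)*(-370)*375 + 221882 = -185000/3 + 221882 = 480646/3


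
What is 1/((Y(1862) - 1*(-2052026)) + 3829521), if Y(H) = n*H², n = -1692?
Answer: -1/5860356901 ≈ -1.7064e-10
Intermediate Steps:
Y(H) = -1692*H²
1/((Y(1862) - 1*(-2052026)) + 3829521) = 1/((-1692*1862² - 1*(-2052026)) + 3829521) = 1/((-1692*3467044 + 2052026) + 3829521) = 1/((-5866238448 + 2052026) + 3829521) = 1/(-5864186422 + 3829521) = 1/(-5860356901) = -1/5860356901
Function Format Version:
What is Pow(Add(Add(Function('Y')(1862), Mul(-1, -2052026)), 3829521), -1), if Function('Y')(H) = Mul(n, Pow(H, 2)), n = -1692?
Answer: Rational(-1, 5860356901) ≈ -1.7064e-10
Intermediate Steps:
Function('Y')(H) = Mul(-1692, Pow(H, 2))
Pow(Add(Add(Function('Y')(1862), Mul(-1, -2052026)), 3829521), -1) = Pow(Add(Add(Mul(-1692, Pow(1862, 2)), Mul(-1, -2052026)), 3829521), -1) = Pow(Add(Add(Mul(-1692, 3467044), 2052026), 3829521), -1) = Pow(Add(Add(-5866238448, 2052026), 3829521), -1) = Pow(Add(-5864186422, 3829521), -1) = Pow(-5860356901, -1) = Rational(-1, 5860356901)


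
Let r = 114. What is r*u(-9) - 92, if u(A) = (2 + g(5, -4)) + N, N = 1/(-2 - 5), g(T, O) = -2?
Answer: -758/7 ≈ -108.29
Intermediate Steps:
N = -⅐ (N = 1/(-7) = -⅐ ≈ -0.14286)
u(A) = -⅐ (u(A) = (2 - 2) - ⅐ = 0 - ⅐ = -⅐)
r*u(-9) - 92 = 114*(-⅐) - 92 = -114/7 - 92 = -758/7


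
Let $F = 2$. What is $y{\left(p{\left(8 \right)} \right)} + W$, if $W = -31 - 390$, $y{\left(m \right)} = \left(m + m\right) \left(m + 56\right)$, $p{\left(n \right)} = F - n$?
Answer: $-1021$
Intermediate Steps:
$p{\left(n \right)} = 2 - n$
$y{\left(m \right)} = 2 m \left(56 + m\right)$
$W = -421$ ($W = -31 - 390 = -421$)
$y{\left(p{\left(8 \right)} \right)} + W = 2 \left(2 - 8\right) \left(56 + \left(2 - 8\right)\right) - 421 = 2 \left(-6\right) \left(56 - 6\right) - 421 = 2 \left(-6\right) 50 - 421 = -600 - 421 = -1021$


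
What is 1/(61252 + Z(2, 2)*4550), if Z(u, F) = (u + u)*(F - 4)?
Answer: 1/24852 ≈ 4.0238e-5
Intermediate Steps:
Z(u, F) = 2*u*(-4 + F) (Z(u, F) = (2*u)*(-4 + F) = 2*u*(-4 + F))
1/(61252 + Z(2, 2)*4550) = 1/(61252 + (2*2*(-4 + 2))*4550) = 1/(61252 + (2*2*(-2))*4550) = 1/(61252 - 8*4550) = 1/(61252 - 36400) = 1/24852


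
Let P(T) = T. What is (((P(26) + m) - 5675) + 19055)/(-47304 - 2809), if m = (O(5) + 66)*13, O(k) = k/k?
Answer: -14277/50113 ≈ -0.28490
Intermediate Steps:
O(k) = 1
m = 871 (m = (1 + 66)*13 = 67*13 = 871)
(((P(26) + m) - 5675) + 19055)/(-47304 - 2809) = (((26 + 871) - 5675) + 19055)/(-47304 - 2809) = ((897 - 5675) + 19055)/(-50113) = (-4778 + 19055)*(-1/50113) = 14277*(-1/50113) = -14277/50113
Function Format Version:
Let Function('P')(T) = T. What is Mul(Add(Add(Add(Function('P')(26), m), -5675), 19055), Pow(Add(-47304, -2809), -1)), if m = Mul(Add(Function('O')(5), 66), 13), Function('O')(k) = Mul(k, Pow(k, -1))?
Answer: Rational(-14277, 50113) ≈ -0.28490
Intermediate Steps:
Function('O')(k) = 1
m = 871 (m = Mul(Add(1, 66), 13) = Mul(67, 13) = 871)
Mul(Add(Add(Add(Function('P')(26), m), -5675), 19055), Pow(Add(-47304, -2809), -1)) = Mul(Add(Add(Add(26, 871), -5675), 19055), Pow(Add(-47304, -2809), -1)) = Mul(Add(Add(897, -5675), 19055), Pow(-50113, -1)) = Mul(Add(-4778, 19055), Rational(-1, 50113)) = Mul(14277, Rational(-1, 50113)) = Rational(-14277, 50113)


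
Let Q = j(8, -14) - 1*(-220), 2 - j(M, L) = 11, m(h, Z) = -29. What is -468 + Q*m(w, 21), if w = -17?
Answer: -6587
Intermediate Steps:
j(M, L) = -9 (j(M, L) = 2 - 1*11 = 2 - 11 = -9)
Q = 211 (Q = -9 - 1*(-220) = -9 + 220 = 211)
-468 + Q*m(w, 21) = -468 + 211*(-29) = -468 - 6119 = -6587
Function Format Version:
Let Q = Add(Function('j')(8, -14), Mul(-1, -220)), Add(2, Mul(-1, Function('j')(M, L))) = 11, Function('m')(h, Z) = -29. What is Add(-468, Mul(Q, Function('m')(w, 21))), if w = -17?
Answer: -6587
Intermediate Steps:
Function('j')(M, L) = -9 (Function('j')(M, L) = Add(2, Mul(-1, 11)) = Add(2, -11) = -9)
Q = 211 (Q = Add(-9, Mul(-1, -220)) = Add(-9, 220) = 211)
Add(-468, Mul(Q, Function('m')(w, 21))) = Add(-468, Mul(211, -29)) = Add(-468, -6119) = -6587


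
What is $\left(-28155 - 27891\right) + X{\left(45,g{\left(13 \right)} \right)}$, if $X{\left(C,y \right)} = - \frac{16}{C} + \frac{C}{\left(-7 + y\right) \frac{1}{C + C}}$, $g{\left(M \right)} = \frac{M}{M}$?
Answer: $- \frac{2552461}{45} \approx -56721.0$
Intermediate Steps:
$g{\left(M \right)} = 1$
$X{\left(C,y \right)} = - \frac{16}{C} + \frac{2 C^{2}}{-7 + y}$ ($X{\left(C,y \right)} = - \frac{16}{C} + \frac{C}{\left(-7 + y\right) \frac{1}{2 C}} = - \frac{16}{C} + \frac{C}{\frac{1}{2} \frac{1}{C} \left(-7 + y\right)} = - \frac{16}{C} + C \frac{2 C}{-7 + y} = - \frac{16}{C} + \frac{2 C^{2}}{-7 + y}$)
$\left(-28155 - 27891\right) + X{\left(45,g{\left(13 \right)} \right)} = \left(-28155 - 27891\right) + \frac{2 \left(56 + 45^{3} - 8\right)}{45 \left(-7 + 1\right)} = -56046 + 2 \cdot \frac{1}{45} \frac{1}{-6} \left(56 + 91125 - 8\right) = -56046 + 2 \cdot \frac{1}{45} \left(- \frac{1}{6}\right) 91173 = -56046 - \frac{30391}{45} = - \frac{2552461}{45}$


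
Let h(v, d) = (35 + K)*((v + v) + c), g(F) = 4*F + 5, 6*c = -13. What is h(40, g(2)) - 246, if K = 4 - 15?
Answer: 1622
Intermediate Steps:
c = -13/6 (c = (⅙)*(-13) = -13/6 ≈ -2.1667)
K = -11
g(F) = 5 + 4*F
h(v, d) = -52 + 48*v (h(v, d) = (35 - 11)*((v + v) - 13/6) = 24*(2*v - 13/6) = 24*(-13/6 + 2*v) = -52 + 48*v)
h(40, g(2)) - 246 = (-52 + 48*40) - 246 = (-52 + 1920) - 246 = 1868 - 246 = 1622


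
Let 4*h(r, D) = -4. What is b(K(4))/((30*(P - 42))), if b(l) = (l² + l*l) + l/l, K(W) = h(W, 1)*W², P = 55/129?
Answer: -22059/53630 ≈ -0.41132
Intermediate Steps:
P = 55/129 (P = 55*(1/129) = 55/129 ≈ 0.42636)
h(r, D) = -1 (h(r, D) = (¼)*(-4) = -1)
K(W) = -W²
b(l) = 1 + 2*l² (b(l) = (l² + l²) + 1 = 2*l² + 1 = 1 + 2*l²)
b(K(4))/((30*(P - 42))) = (1 + 2*(-1*4²)²)/((30*(55/129 - 42))) = (1 + 2*(-1*16)²)/((30*(-5363/129))) = (1 + 2*(-16)²)/(-53630/43) = (1 + 2*256)*(-43/53630) = (1 + 512)*(-43/53630) = 513*(-43/53630) = -22059/53630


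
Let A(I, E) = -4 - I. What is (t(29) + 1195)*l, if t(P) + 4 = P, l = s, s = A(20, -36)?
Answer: -29280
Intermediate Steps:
s = -24 (s = -4 - 1*20 = -4 - 20 = -24)
l = -24
t(P) = -4 + P
(t(29) + 1195)*l = ((-4 + 29) + 1195)*(-24) = (25 + 1195)*(-24) = 1220*(-24) = -29280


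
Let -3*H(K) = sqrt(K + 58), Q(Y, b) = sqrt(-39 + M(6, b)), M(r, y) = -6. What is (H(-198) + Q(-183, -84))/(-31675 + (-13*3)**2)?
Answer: I*(-9*sqrt(5) + 2*sqrt(35))/90462 ≈ -9.1668e-5*I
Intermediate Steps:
Q(Y, b) = 3*I*sqrt(5) (Q(Y, b) = sqrt(-39 - 6) = sqrt(-45) = 3*I*sqrt(5))
H(K) = -sqrt(58 + K)/3 (H(K) = -sqrt(K + 58)/3 = -sqrt(58 + K)/3)
(H(-198) + Q(-183, -84))/(-31675 + (-13*3)**2) = (-sqrt(58 - 198)/3 + 3*I*sqrt(5))/(-31675 + (-13*3)**2) = (-2*I*sqrt(35)/3 + 3*I*sqrt(5))/(-31675 + (-39)**2) = (-2*I*sqrt(35)/3 + 3*I*sqrt(5))/(-31675 + 1521) = (-2*I*sqrt(35)/3 + 3*I*sqrt(5))/(-30154) = (3*I*sqrt(5) - 2*I*sqrt(35)/3)*(-1/30154) = -3*I*sqrt(5)/30154 + I*sqrt(35)/45231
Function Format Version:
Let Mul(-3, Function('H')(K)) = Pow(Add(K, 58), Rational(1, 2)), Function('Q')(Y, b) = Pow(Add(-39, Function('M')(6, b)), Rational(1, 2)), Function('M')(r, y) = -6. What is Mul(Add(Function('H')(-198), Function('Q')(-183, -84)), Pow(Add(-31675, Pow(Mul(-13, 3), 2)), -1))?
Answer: Mul(Rational(1, 90462), I, Add(Mul(-9, Pow(5, Rational(1, 2))), Mul(2, Pow(35, Rational(1, 2))))) ≈ Mul(-9.1668e-5, I)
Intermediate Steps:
Function('Q')(Y, b) = Mul(3, I, Pow(5, Rational(1, 2))) (Function('Q')(Y, b) = Pow(Add(-39, -6), Rational(1, 2)) = Pow(-45, Rational(1, 2)) = Mul(3, I, Pow(5, Rational(1, 2))))
Function('H')(K) = Mul(Rational(-1, 3), Pow(Add(58, K), Rational(1, 2))) (Function('H')(K) = Mul(Rational(-1, 3), Pow(Add(K, 58), Rational(1, 2))) = Mul(Rational(-1, 3), Pow(Add(58, K), Rational(1, 2))))
Mul(Add(Function('H')(-198), Function('Q')(-183, -84)), Pow(Add(-31675, Pow(Mul(-13, 3), 2)), -1)) = Mul(Add(Mul(Rational(-1, 3), Pow(Add(58, -198), Rational(1, 2))), Mul(3, I, Pow(5, Rational(1, 2)))), Pow(Add(-31675, Pow(Mul(-13, 3), 2)), -1)) = Mul(Add(Mul(Rational(-1, 3), Pow(-140, Rational(1, 2))), Mul(3, I, Pow(5, Rational(1, 2)))), Pow(Add(-31675, Pow(-39, 2)), -1)) = Mul(Add(Mul(Rational(-1, 3), Mul(2, I, Pow(35, Rational(1, 2)))), Mul(3, I, Pow(5, Rational(1, 2)))), Pow(Add(-31675, 1521), -1)) = Mul(Add(Mul(Rational(-2, 3), I, Pow(35, Rational(1, 2))), Mul(3, I, Pow(5, Rational(1, 2)))), Pow(-30154, -1)) = Mul(Add(Mul(3, I, Pow(5, Rational(1, 2))), Mul(Rational(-2, 3), I, Pow(35, Rational(1, 2)))), Rational(-1, 30154)) = Add(Mul(Rational(-3, 30154), I, Pow(5, Rational(1, 2))), Mul(Rational(1, 45231), I, Pow(35, Rational(1, 2))))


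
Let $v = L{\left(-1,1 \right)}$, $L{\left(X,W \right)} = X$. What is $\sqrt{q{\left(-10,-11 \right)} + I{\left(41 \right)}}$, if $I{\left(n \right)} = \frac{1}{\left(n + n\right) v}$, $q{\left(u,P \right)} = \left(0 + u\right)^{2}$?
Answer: $\frac{3 \sqrt{74702}}{82} \approx 9.9994$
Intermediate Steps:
$v = -1$
$q{\left(u,P \right)} = u^{2}$
$I{\left(n \right)} = - \frac{1}{2 n}$ ($I{\left(n \right)} = \frac{1}{\left(n + n\right) \left(-1\right)} = \frac{1}{2 n} \left(-1\right) = - \frac{1}{2 n}$)
$\sqrt{q{\left(-10,-11 \right)} + I{\left(41 \right)}} = \sqrt{\left(-10\right)^{2} - \frac{1}{2 \cdot 41}} = \sqrt{100 - \frac{1}{82}} = \sqrt{\frac{8199}{82}} = \frac{3 \sqrt{74702}}{82}$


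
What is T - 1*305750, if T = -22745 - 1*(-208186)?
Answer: -120309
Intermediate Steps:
T = 185441 (T = -22745 + 208186 = 185441)
T - 1*305750 = 185441 - 1*305750 = 185441 - 305750 = -120309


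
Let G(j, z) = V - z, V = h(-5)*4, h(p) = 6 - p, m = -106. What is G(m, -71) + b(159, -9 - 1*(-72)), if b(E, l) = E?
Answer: 274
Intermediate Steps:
V = 44 (V = (6 - 1*(-5))*4 = (6 + 5)*4 = 11*4 = 44)
G(j, z) = 44 - z
G(m, -71) + b(159, -9 - 1*(-72)) = (44 - 1*(-71)) + 159 = (44 + 71) + 159 = 115 + 159 = 274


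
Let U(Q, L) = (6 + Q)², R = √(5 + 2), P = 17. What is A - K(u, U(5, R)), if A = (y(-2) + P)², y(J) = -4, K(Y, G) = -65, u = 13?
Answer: 234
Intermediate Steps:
R = √7 ≈ 2.6458
A = 169 (A = (-4 + 17)² = 13² = 169)
A - K(u, U(5, R)) = 169 - 1*(-65) = 169 + 65 = 234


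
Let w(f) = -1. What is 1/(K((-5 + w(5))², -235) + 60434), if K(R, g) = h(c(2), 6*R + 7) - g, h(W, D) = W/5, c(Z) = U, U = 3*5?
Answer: 1/60672 ≈ 1.6482e-5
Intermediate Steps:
U = 15
c(Z) = 15
h(W, D) = W/5 (h(W, D) = W*(⅕) = W/5)
K(R, g) = 3 - g (K(R, g) = (⅕)*15 - g = 3 - g)
1/(K((-5 + w(5))², -235) + 60434) = 1/((3 - 1*(-235)) + 60434) = 1/((3 + 235) + 60434) = 1/(238 + 60434) = 1/60672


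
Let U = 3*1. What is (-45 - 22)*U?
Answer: -201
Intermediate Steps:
U = 3
(-45 - 22)*U = (-45 - 22)*3 = -67*3 = -201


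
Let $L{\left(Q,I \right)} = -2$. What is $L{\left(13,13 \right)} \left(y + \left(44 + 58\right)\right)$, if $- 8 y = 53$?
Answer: $- \frac{763}{4} \approx -190.75$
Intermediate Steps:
$y = - \frac{53}{8}$ ($y = \left(- \frac{1}{8}\right) 53 = - \frac{53}{8} \approx -6.625$)
$L{\left(13,13 \right)} \left(y + \left(44 + 58\right)\right) = - 2 \left(- \frac{53}{8} + \left(44 + 58\right)\right) = - 2 \left(- \frac{53}{8} + 102\right) = \left(-2\right) \frac{763}{8} = - \frac{763}{4}$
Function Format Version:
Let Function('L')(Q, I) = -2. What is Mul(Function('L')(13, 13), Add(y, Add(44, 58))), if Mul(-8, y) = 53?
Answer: Rational(-763, 4) ≈ -190.75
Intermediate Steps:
y = Rational(-53, 8) (y = Mul(Rational(-1, 8), 53) = Rational(-53, 8) ≈ -6.6250)
Mul(Function('L')(13, 13), Add(y, Add(44, 58))) = Mul(-2, Add(Rational(-53, 8), Add(44, 58))) = Mul(-2, Add(Rational(-53, 8), 102)) = Mul(-2, Rational(763, 8)) = Rational(-763, 4)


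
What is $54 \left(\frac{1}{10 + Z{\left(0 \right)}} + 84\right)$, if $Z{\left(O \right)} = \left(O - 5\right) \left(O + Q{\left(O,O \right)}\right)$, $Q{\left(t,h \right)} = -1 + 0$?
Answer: $\frac{22698}{5} \approx 4539.6$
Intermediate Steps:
$Q{\left(t,h \right)} = -1$
$Z{\left(O \right)} = \left(-1 + O\right) \left(-5 + O\right)$ ($Z{\left(O \right)} = \left(O - 5\right) \left(O - 1\right) = \left(-5 + O\right) \left(-1 + O\right) = \left(-1 + O\right) \left(-5 + O\right)$)
$54 \left(\frac{1}{10 + Z{\left(0 \right)}} + 84\right) = 54 \left(\frac{1}{10 + \left(5 + 0^{2} - 0\right)} + 84\right) = 54 \left(\frac{1}{10 + \left(5 + 0 + 0\right)} + 84\right) = 54 \left(\frac{1}{10 + 5} + 84\right) = 54 \left(\frac{1}{15} + 84\right) = 54 \cdot \frac{1261}{15} = \frac{22698}{5}$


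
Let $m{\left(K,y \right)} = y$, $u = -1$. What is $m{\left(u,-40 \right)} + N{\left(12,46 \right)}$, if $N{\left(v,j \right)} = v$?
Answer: $-28$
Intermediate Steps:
$m{\left(u,-40 \right)} + N{\left(12,46 \right)} = -40 + 12 = -28$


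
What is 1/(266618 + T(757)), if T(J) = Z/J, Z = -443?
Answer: 757/201829383 ≈ 3.7507e-6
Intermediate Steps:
T(J) = -443/J
1/(266618 + T(757)) = 1/(266618 - 443/757) = 1/(201829383/757) = 757/201829383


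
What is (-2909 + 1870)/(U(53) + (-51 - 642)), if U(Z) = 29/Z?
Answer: 55067/36700 ≈ 1.5005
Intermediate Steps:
(-2909 + 1870)/(U(53) + (-51 - 642)) = (-2909 + 1870)/(29/53 + (-51 - 642)) = -1039/(29*(1/53) - 693) = -1039/(29/53 - 693) = -1039/(-36700/53) = -1039*(-53/36700) = 55067/36700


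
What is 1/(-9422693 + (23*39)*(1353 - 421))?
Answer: -1/8586689 ≈ -1.1646e-7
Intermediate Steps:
1/(-9422693 + (23*39)*(1353 - 421)) = 1/(-9422693 + 897*932) = 1/(-9422693 + 836004) = 1/(-8586689) = -1/8586689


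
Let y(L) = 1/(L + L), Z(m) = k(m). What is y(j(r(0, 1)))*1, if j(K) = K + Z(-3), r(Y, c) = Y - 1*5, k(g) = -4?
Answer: -1/18 ≈ -0.055556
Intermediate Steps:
Z(m) = -4
r(Y, c) = -5 + Y (r(Y, c) = Y - 5 = -5 + Y)
j(K) = -4 + K (j(K) = K - 4 = -4 + K)
y(L) = 1/(2*L)
y(j(r(0, 1)))*1 = (1/(2*(-4 + (-5 + 0))))*1 = (1/(2*(-4 - 5)))*1 = ((½)/(-9))*1 = ((½)*(-⅑))*1 = -1/18*1 = -1/18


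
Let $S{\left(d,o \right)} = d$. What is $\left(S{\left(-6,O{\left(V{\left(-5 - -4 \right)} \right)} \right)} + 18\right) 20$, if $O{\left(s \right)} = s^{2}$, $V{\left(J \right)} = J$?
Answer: $240$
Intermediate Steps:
$\left(S{\left(-6,O{\left(V{\left(-5 - -4 \right)} \right)} \right)} + 18\right) 20 = \left(-6 + 18\right) 20 = 12 \cdot 20 = 240$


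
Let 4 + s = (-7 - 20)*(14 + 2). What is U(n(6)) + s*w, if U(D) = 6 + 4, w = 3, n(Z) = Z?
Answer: -1298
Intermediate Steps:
s = -436 (s = -4 + (-7 - 20)*(14 + 2) = -4 - 27*16 = -4 - 432 = -436)
U(D) = 10
U(n(6)) + s*w = 10 - 436*3 = 10 - 1308 = -1298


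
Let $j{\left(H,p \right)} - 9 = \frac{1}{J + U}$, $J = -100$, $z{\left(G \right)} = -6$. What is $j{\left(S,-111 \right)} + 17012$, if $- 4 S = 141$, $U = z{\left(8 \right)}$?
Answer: $\frac{1804225}{106} \approx 17021.0$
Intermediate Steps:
$U = -6$
$S = - \frac{141}{4}$ ($S = \left(- \frac{1}{4}\right) 141 = - \frac{141}{4} \approx -35.25$)
$j{\left(H,p \right)} = \frac{953}{106}$ ($j{\left(H,p \right)} = 9 + \frac{1}{-100 - 6} = 9 + \frac{1}{-106} = 9 - \frac{1}{106} = \frac{953}{106}$)
$j{\left(S,-111 \right)} + 17012 = \frac{953}{106} + 17012 = \frac{1804225}{106}$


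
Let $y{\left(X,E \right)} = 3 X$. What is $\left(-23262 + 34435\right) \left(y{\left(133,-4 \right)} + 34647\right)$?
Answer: $391568958$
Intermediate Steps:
$\left(-23262 + 34435\right) \left(y{\left(133,-4 \right)} + 34647\right) = \left(-23262 + 34435\right) \left(3 \cdot 133 + 34647\right) = 11173 \left(399 + 34647\right) = 11173 \cdot 35046 = 391568958$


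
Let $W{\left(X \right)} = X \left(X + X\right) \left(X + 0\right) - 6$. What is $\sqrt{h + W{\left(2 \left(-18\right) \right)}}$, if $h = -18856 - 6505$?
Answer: $i \sqrt{118679} \approx 344.5 i$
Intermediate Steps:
$h = -25361$ ($h = -18856 - 6505 = -25361$)
$W{\left(X \right)} = -6 + 2 X^{3}$ ($W{\left(X \right)} = X 2 X X - 6 = X 2 X^{2} - 6 = 2 X^{3} - 6 = -6 + 2 X^{3}$)
$\sqrt{h + W{\left(2 \left(-18\right) \right)}} = \sqrt{-25361 + \left(-6 + 2 \left(2 \left(-18\right)\right)^{3}\right)} = \sqrt{-25361 + \left(-6 + 2 \left(-36\right)^{3}\right)} = \sqrt{-25361 + \left(-6 + 2 \left(-46656\right)\right)} = \sqrt{-25361 - 93318} = \sqrt{-118679} = i \sqrt{118679}$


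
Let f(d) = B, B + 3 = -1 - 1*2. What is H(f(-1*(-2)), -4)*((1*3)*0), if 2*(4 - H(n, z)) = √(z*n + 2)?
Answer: 0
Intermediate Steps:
B = -6 (B = -3 + (-1 - 1*2) = -3 + (-1 - 2) = -3 - 3 = -6)
f(d) = -6
H(n, z) = 4 - √(2 + n*z)/2 (H(n, z) = 4 - √(z*n + 2)/2 = 4 - √(n*z + 2)/2 = 4 - √(2 + n*z)/2)
H(f(-1*(-2)), -4)*((1*3)*0) = (4 - √(2 - 6*(-4))/2)*((1*3)*0) = (4 - √(2 + 24)/2)*(3*0) = (4 - √26/2)*0 = 0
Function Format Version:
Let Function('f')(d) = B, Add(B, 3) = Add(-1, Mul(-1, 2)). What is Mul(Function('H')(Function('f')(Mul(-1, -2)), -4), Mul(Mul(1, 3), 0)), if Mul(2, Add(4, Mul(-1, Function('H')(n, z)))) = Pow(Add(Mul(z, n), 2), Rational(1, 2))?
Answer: 0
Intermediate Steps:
B = -6 (B = Add(-3, Add(-1, Mul(-1, 2))) = Add(-3, Add(-1, -2)) = Add(-3, -3) = -6)
Function('f')(d) = -6
Function('H')(n, z) = Add(4, Mul(Rational(-1, 2), Pow(Add(2, Mul(n, z)), Rational(1, 2)))) (Function('H')(n, z) = Add(4, Mul(Rational(-1, 2), Pow(Add(Mul(z, n), 2), Rational(1, 2)))) = Add(4, Mul(Rational(-1, 2), Pow(Add(Mul(n, z), 2), Rational(1, 2)))) = Add(4, Mul(Rational(-1, 2), Pow(Add(2, Mul(n, z)), Rational(1, 2)))))
Mul(Function('H')(Function('f')(Mul(-1, -2)), -4), Mul(Mul(1, 3), 0)) = Mul(Add(4, Mul(Rational(-1, 2), Pow(Add(2, Mul(-6, -4)), Rational(1, 2)))), Mul(Mul(1, 3), 0)) = Mul(Add(4, Mul(Rational(-1, 2), Pow(Add(2, 24), Rational(1, 2)))), Mul(3, 0)) = Mul(Add(4, Mul(Rational(-1, 2), Pow(26, Rational(1, 2)))), 0) = 0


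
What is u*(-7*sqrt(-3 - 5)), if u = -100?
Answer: 1400*I*sqrt(2) ≈ 1979.9*I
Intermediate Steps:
u*(-7*sqrt(-3 - 5)) = -(-700)*sqrt(-3 - 5) = -(-700)*sqrt(-8) = -(-700)*2*I*sqrt(2) = -(-1400)*I*sqrt(2) = 1400*I*sqrt(2)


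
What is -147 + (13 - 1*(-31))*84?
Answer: 3549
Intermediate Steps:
-147 + (13 - 1*(-31))*84 = -147 + (13 + 31)*84 = -147 + 44*84 = -147 + 3696 = 3549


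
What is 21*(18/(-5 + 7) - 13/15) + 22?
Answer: 964/5 ≈ 192.80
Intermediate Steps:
21*(18/(-5 + 7) - 13/15) + 22 = 21*(18/2 - 13*1/15) + 22 = 21*(18*(½) - 13/15) + 22 = 21*(9 - 13/15) + 22 = 21*(122/15) + 22 = 854/5 + 22 = 964/5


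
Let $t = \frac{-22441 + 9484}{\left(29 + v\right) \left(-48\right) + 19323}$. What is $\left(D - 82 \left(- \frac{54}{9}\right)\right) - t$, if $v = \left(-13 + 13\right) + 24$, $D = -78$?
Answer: $\frac{331403}{799} \approx 414.77$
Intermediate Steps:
$v = 24$ ($v = 0 + 24 = 24$)
$t = - \frac{617}{799}$ ($t = \frac{-22441 + 9484}{\left(29 + 24\right) \left(-48\right) + 19323} = - \frac{12957}{53 \left(-48\right) + 19323} = - \frac{12957}{-2544 + 19323} = - \frac{12957}{16779} = \left(-12957\right) \frac{1}{16779} = - \frac{617}{799} \approx -0.77221$)
$\left(D - 82 \left(- \frac{54}{9}\right)\right) - t = \left(-78 - 82 \left(- \frac{54}{9}\right)\right) - - \frac{617}{799} = \left(-78 - 82 \left(\left(-54\right) \frac{1}{9}\right)\right) + \frac{617}{799} = \left(-78 - -492\right) + \frac{617}{799} = \left(-78 + 492\right) + \frac{617}{799} = 414 + \frac{617}{799} = \frac{331403}{799}$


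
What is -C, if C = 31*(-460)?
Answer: 14260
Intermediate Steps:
C = -14260
-C = -1*(-14260) = 14260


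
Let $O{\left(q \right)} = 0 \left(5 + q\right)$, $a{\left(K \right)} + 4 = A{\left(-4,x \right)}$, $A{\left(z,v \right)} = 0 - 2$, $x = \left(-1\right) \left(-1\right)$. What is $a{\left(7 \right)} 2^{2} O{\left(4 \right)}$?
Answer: $0$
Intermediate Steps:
$x = 1$
$A{\left(z,v \right)} = -2$ ($A{\left(z,v \right)} = 0 - 2 = -2$)
$a{\left(K \right)} = -6$ ($a{\left(K \right)} = -4 - 2 = -6$)
$O{\left(q \right)} = 0$
$a{\left(7 \right)} 2^{2} O{\left(4 \right)} = - 6 \cdot 2^{2} \cdot 0 = \left(-6\right) 4 \cdot 0 = \left(-24\right) 0 = 0$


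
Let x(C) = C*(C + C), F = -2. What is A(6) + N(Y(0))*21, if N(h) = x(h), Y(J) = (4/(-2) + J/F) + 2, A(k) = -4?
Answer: -4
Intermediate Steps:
x(C) = 2*C² (x(C) = C*(2*C) = 2*C²)
Y(J) = -J/2 (Y(J) = (4/(-2) + J/(-2)) + 2 = (4*(-½) + J*(-½)) + 2 = (-2 - J/2) + 2 = -J/2)
N(h) = 2*h²
A(6) + N(Y(0))*21 = -4 + (2*(-½*0)²)*21 = -4 + (2*0²)*21 = -4 + (2*0)*21 = -4 + 0*21 = -4 + 0 = -4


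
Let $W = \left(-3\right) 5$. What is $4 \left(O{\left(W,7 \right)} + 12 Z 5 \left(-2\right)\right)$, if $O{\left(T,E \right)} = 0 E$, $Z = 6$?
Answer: $-2880$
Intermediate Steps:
$W = -15$
$O{\left(T,E \right)} = 0$
$4 \left(O{\left(W,7 \right)} + 12 Z 5 \left(-2\right)\right) = 4 \left(0 + 12 \cdot 6 \cdot 5 \left(-2\right)\right) = 4 \left(0 + 12 \cdot 30 \left(-2\right)\right) = 4 \left(0 + 12 \left(-60\right)\right) = 4 \left(0 - 720\right) = 4 \left(-720\right) = -2880$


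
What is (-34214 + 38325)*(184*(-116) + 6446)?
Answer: -61245678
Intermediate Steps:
(-34214 + 38325)*(184*(-116) + 6446) = 4111*(-21344 + 6446) = 4111*(-14898) = -61245678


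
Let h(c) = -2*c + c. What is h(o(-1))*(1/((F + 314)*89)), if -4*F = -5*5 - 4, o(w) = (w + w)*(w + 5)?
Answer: 32/114365 ≈ 0.00027981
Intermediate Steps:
o(w) = 2*w*(5 + w) (o(w) = (2*w)*(5 + w) = 2*w*(5 + w))
F = 29/4 (F = -(-5*5 - 4)/4 = -(-25 - 4)/4 = -¼*(-29) = 29/4 ≈ 7.2500)
h(c) = -c
h(o(-1))*(1/((F + 314)*89)) = (-2*(-1)*(5 - 1))*(1/((29/4 + 314)*89)) = (-2*(-1)*4)*((1/89)/(1285/4)) = (-1*(-8))*((4/1285)*(1/89)) = 8*(4/114365) = 32/114365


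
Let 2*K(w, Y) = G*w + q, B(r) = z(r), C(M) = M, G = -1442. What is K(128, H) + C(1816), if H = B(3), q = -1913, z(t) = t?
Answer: -182857/2 ≈ -91429.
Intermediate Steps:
B(r) = r
H = 3
K(w, Y) = -1913/2 - 721*w (K(w, Y) = (-1442*w - 1913)/2 = (-1913 - 1442*w)/2 = -1913/2 - 721*w)
K(128, H) + C(1816) = (-1913/2 - 721*128) + 1816 = (-1913/2 - 92288) + 1816 = -186489/2 + 1816 = -182857/2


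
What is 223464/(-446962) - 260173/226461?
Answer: -83446662665/50609730741 ≈ -1.6488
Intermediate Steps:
223464/(-446962) - 260173/226461 = 223464*(-1/446962) - 260173*1/226461 = -111732/223481 - 260173/226461 = -83446662665/50609730741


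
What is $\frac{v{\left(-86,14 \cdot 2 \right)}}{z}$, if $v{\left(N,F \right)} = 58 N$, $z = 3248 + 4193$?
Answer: $- \frac{4988}{7441} \approx -0.67034$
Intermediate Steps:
$z = 7441$
$\frac{v{\left(-86,14 \cdot 2 \right)}}{z} = \frac{58 \left(-86\right)}{7441} = \left(-4988\right) \frac{1}{7441} = - \frac{4988}{7441}$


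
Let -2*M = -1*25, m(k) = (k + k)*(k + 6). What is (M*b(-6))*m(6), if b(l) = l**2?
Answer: 64800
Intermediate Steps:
m(k) = 2*k*(6 + k) (m(k) = (2*k)*(6 + k) = 2*k*(6 + k))
M = 25/2 (M = -(-1)*25/2 = -1/2*(-25) = 25/2 ≈ 12.500)
(M*b(-6))*m(6) = ((25/2)*(-6)**2)*(2*6*(6 + 6)) = ((25/2)*36)*(2*6*12) = 450*144 = 64800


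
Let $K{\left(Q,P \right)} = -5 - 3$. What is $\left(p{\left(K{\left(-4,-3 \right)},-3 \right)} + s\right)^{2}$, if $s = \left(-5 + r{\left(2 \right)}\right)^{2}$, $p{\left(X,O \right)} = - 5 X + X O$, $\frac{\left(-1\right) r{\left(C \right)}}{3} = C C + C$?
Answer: $351649$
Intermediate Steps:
$K{\left(Q,P \right)} = -8$ ($K{\left(Q,P \right)} = -5 - 3 = -8$)
$r{\left(C \right)} = - 3 C - 3 C^{2}$ ($r{\left(C \right)} = - 3 \left(C C + C\right) = - 3 \left(C^{2} + C\right) = - 3 \left(C + C^{2}\right) = - 3 C - 3 C^{2}$)
$p{\left(X,O \right)} = - 5 X + O X$
$s = 529$ ($s = \left(-5 - 6 \left(1 + 2\right)\right)^{2} = \left(-5 - 6 \cdot 3\right)^{2} = \left(-5 - 18\right)^{2} = \left(-23\right)^{2} = 529$)
$\left(p{\left(K{\left(-4,-3 \right)},-3 \right)} + s\right)^{2} = \left(- 8 \left(-5 - 3\right) + 529\right)^{2} = \left(\left(-8\right) \left(-8\right) + 529\right)^{2} = \left(64 + 529\right)^{2} = 593^{2} = 351649$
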